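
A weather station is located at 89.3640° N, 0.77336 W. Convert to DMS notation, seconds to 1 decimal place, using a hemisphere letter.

89°21′50.4″ N, 0°46′24.1″ W

Lat: whole degrees 89; 21.84000′ → 21′ and 50.400″
Lon: 0.773360° → 46.40160′; 0.40160 × 60 = 24.096″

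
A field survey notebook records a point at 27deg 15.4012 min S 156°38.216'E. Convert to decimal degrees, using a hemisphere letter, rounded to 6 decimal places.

27.256687° S, 156.636933° E

Latitude: 15.4012′ = 0.256687°; total 27.2566867
Lon: 38.216′ = 0.636933°; total 156.6369333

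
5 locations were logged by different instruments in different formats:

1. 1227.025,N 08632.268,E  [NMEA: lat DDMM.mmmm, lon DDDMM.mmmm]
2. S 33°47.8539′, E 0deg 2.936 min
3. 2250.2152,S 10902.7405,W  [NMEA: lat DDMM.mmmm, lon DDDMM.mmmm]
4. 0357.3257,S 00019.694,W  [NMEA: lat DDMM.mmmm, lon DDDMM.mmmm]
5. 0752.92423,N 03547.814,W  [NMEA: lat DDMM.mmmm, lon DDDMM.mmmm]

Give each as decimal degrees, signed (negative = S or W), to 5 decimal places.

1. 12.45042, 86.53780
2. -33.79757, 0.04893
3. -22.83692, -109.04568
4. -3.95543, -0.32823
5. 7.88207, -35.79690

Point 1:
  Lat: degrees = first 2 digits = 12, minutes = 27.025; 12 + 27.025/60 = 12.450417
  N → positive
  Lon: split at 3 digits → 086° and 32.268′; 86 + 32.268/60 = 86.537800
  E → positive
Point 2:
  Lat: 33 + 47.8539/60 = 33.797565
  S ⇒ negate
  Lon: 2.936′ = 0.048933°; total 0.048933
  E ⇒ keep positive
Point 3:
  Latitude: degrees = first 2 digits = 22, minutes = 50.2152; 22 + 50.2152/60 = 22.836920
  hemisphere S, so the sign is −
  Lon: split at 3 digits → 109° and 2.7405′; 109 + 2.7405/60 = 109.045675
  W ⇒ negate
Point 4:
  φ: split at 2 digits → 03° and 57.3257′; 3 + 57.3257/60 = 3.955428
  S → negative
  Lon: degrees = first 3 digits = 0, minutes = 19.694; 0 + 19.694/60 = 0.328233
  hemisphere W, so the sign is −
Point 5:
  Lat: degrees = first 2 digits = 7, minutes = 52.92423; 7 + 52.92423/60 = 7.882071
  N → positive
  Longitude: degrees = first 3 digits = 35, minutes = 47.814; 35 + 47.814/60 = 35.796900
  hemisphere W, so the sign is −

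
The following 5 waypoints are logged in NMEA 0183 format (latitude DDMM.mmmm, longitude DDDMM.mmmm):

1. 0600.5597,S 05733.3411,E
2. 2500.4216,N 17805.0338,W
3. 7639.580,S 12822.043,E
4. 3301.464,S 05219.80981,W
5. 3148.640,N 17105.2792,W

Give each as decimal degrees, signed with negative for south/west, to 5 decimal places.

Point 1:
  φ: degrees = first 2 digits = 6, minutes = 0.5597; 6 + 0.5597/60 = 6.009328
  S ⇒ negate
  Longitude: degrees = first 3 digits = 57, minutes = 33.3411; 57 + 33.3411/60 = 57.555685
  E ⇒ keep positive
Point 2:
  φ: degrees = first 2 digits = 25, minutes = 0.4216; 25 + 0.4216/60 = 25.007027
  N → positive
  Lon: split at 3 digits → 178° and 5.0338′; 178 + 5.0338/60 = 178.083897
  hemisphere W, so the sign is −
Point 3:
  φ: split at 2 digits → 76° and 39.58′; 76 + 39.58/60 = 76.659667
  S ⇒ negate
  λ: degrees = first 3 digits = 128, minutes = 22.043; 128 + 22.043/60 = 128.367383
  E ⇒ keep positive
Point 4:
  Lat: degrees = first 2 digits = 33, minutes = 1.464; 33 + 1.464/60 = 33.024400
  hemisphere S, so the sign is −
  Lon: split at 3 digits → 052° and 19.80981′; 52 + 19.80981/60 = 52.330164
  W → negative
Point 5:
  φ: degrees = first 2 digits = 31, minutes = 48.64; 31 + 48.64/60 = 31.810667
  N → positive
  λ: degrees = first 3 digits = 171, minutes = 5.2792; 171 + 5.2792/60 = 171.087987
  W ⇒ negate

1. -6.00933, 57.55569
2. 25.00703, -178.08390
3. -76.65967, 128.36738
4. -33.02440, -52.33016
5. 31.81067, -171.08799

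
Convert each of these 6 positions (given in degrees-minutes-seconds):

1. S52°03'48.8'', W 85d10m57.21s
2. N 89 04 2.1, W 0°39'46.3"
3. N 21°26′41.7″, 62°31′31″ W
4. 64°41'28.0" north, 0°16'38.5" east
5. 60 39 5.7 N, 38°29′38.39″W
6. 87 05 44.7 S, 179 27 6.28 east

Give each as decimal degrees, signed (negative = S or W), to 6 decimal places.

1. -52.063556, -85.182558
2. 89.067250, -0.662861
3. 21.444917, -62.525278
4. 64.691111, 0.277361
5. 60.651583, -38.493997
6. -87.095750, 179.451744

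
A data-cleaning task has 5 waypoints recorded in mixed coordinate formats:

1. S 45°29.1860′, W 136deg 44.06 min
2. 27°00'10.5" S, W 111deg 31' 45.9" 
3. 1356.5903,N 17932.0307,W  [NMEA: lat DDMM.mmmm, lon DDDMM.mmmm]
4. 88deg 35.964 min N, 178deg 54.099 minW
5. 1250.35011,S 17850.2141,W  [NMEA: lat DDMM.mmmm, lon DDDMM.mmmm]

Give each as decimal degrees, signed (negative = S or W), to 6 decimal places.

1. -45.486433, -136.734333
2. -27.002917, -111.529417
3. 13.943172, -179.533845
4. 88.599400, -178.901650
5. -12.839169, -178.836902

Point 1:
  Lat: 29.186′ = 0.486433°; total 45.4864333
  S ⇒ negate
  Longitude: 44.06′ = 0.734333°; total 136.7343333
  W ⇒ negate
Point 2:
  Lat: 27 + 0/60 + 10.5/3600 = 27.0029167
  S ⇒ negate
  Lon: 111° + 31/60 + 45.9/3600 = 111 + 0.516667 + 0.012750 = 111.5294167
  hemisphere W, so the sign is −
Point 3:
  Lat: split at 2 digits → 13° and 56.5903′; 13 + 56.5903/60 = 13.9431717
  N ⇒ keep positive
  λ: split at 3 digits → 179° and 32.0307′; 179 + 32.0307/60 = 179.5338450
  hemisphere W, so the sign is −
Point 4:
  φ: 35.964′ = 0.599400°; total 88.5994000
  N ⇒ keep positive
  Lon: 178 + 54.099/60 = 178.9016500
  hemisphere W, so the sign is −
Point 5:
  Lat: degrees = first 2 digits = 12, minutes = 50.35011; 12 + 50.35011/60 = 12.8391685
  S → negative
  λ: split at 3 digits → 178° and 50.2141′; 178 + 50.2141/60 = 178.8369017
  W ⇒ negate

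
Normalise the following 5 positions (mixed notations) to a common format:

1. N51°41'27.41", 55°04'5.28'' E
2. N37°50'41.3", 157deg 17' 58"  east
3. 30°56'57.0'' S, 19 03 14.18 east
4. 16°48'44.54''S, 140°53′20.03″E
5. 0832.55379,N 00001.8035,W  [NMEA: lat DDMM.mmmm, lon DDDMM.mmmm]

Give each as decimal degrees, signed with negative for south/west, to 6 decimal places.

Point 1:
  φ: 51° + 41/60 + 27.41/3600 = 51 + 0.683333 + 0.007614 = 51.6909472
  N → positive
  Lon: 55° + 4/60 + 5.28/3600 = 55 + 0.066667 + 0.001467 = 55.0681333
  E → positive
Point 2:
  φ: 37° + 50/60 + 41.3/3600 = 37 + 0.833333 + 0.011472 = 37.8448056
  N → positive
  λ: 157 + 17/60 + 58/3600 = 157.2994444
  E → positive
Point 3:
  Latitude: 56′ + 57″ = 56.95000′; 30 + 56.95000/60 = 30.9491667
  hemisphere S, so the sign is −
  Lon: 19° + 3/60 + 14.18/3600 = 19 + 0.050000 + 0.003939 = 19.0539389
  E ⇒ keep positive
Point 4:
  Lat: 48′ + 44.54″ = 48.74233′; 16 + 48.74233/60 = 16.8123722
  S → negative
  Longitude: 140° + 53/60 + 20.03/3600 = 140 + 0.883333 + 0.005564 = 140.8888972
  E ⇒ keep positive
Point 5:
  Lat: split at 2 digits → 08° and 32.55379′; 8 + 32.55379/60 = 8.5425632
  N ⇒ keep positive
  Lon: degrees = first 3 digits = 0, minutes = 1.8035; 0 + 1.8035/60 = 0.0300583
  W → negative

1. 51.690947, 55.068133
2. 37.844806, 157.299444
3. -30.949167, 19.053939
4. -16.812372, 140.888897
5. 8.542563, -0.030058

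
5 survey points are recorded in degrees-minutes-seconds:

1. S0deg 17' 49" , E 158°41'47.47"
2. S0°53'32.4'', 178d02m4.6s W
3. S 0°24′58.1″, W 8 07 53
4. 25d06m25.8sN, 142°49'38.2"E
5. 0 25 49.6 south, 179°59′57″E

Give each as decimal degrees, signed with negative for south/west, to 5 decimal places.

1. -0.29694, 158.69652
2. -0.89233, -178.03461
3. -0.41614, -8.13139
4. 25.10717, 142.82728
5. -0.43044, 179.99917

Point 1:
  Lat: 0° + 17/60 + 49/3600 = 0 + 0.283333 + 0.013611 = 0.296944
  hemisphere S, so the sign is −
  Lon: 41′ + 47.47″ = 41.79117′; 158 + 41.79117/60 = 158.696519
  E → positive
Point 2:
  Lat: 0° + 53/60 + 32.4/3600 = 0 + 0.883333 + 0.009000 = 0.892333
  hemisphere S, so the sign is −
  Longitude: 2′ + 4.6″ = 2.07667′; 178 + 2.07667/60 = 178.034611
  hemisphere W, so the sign is −
Point 3:
  φ: 0° + 24/60 + 58.1/3600 = 0 + 0.400000 + 0.016139 = 0.416139
  S ⇒ negate
  λ: 8 + 7/60 + 53/3600 = 8.131389
  W ⇒ negate
Point 4:
  φ: 25° + 6/60 + 25.8/3600 = 25 + 0.100000 + 0.007167 = 25.107167
  N → positive
  Longitude: 49′ + 38.2″ = 49.63667′; 142 + 49.63667/60 = 142.827278
  E → positive
Point 5:
  Latitude: 0° + 25/60 + 49.6/3600 = 0 + 0.416667 + 0.013778 = 0.430444
  S ⇒ negate
  Longitude: 59′ + 57″ = 59.95000′; 179 + 59.95000/60 = 179.999167
  E ⇒ keep positive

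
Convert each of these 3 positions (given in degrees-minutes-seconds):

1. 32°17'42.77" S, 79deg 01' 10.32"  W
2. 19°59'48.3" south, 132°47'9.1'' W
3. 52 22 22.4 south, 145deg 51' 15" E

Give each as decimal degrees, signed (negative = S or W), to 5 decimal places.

Point 1:
  Lat: 32° + 17/60 + 42.77/3600 = 32 + 0.283333 + 0.011881 = 32.295214
  hemisphere S, so the sign is −
  λ: 79 + 1/60 + 10.32/3600 = 79.019533
  hemisphere W, so the sign is −
Point 2:
  Lat: 59′ + 48.3″ = 59.80500′; 19 + 59.80500/60 = 19.996750
  hemisphere S, so the sign is −
  λ: 132° + 47/60 + 9.1/3600 = 132 + 0.783333 + 0.002528 = 132.785861
  W → negative
Point 3:
  φ: 52 + 22/60 + 22.4/3600 = 52.372889
  S → negative
  Longitude: 145 + 51/60 + 15/3600 = 145.854167
  E → positive

1. -32.29521, -79.01953
2. -19.99675, -132.78586
3. -52.37289, 145.85417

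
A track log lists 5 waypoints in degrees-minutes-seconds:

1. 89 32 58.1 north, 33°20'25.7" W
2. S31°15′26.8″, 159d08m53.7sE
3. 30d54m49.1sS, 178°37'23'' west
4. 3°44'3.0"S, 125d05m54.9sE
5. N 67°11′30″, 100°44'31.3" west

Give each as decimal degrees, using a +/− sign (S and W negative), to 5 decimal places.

1. 89.54947, -33.34047
2. -31.25744, 159.14825
3. -30.91364, -178.62306
4. -3.73417, 125.09858
5. 67.19167, -100.74203

Point 1:
  Latitude: 32′ + 58.1″ = 32.96833′; 89 + 32.96833/60 = 89.549472
  N → positive
  Longitude: 33 + 20/60 + 25.7/3600 = 33.340472
  W ⇒ negate
Point 2:
  Latitude: 31° + 15/60 + 26.8/3600 = 31 + 0.250000 + 0.007444 = 31.257444
  S ⇒ negate
  Lon: 159 + 8/60 + 53.7/3600 = 159.148250
  E → positive
Point 3:
  φ: 54′ + 49.1″ = 54.81833′; 30 + 54.81833/60 = 30.913639
  hemisphere S, so the sign is −
  Longitude: 37′ + 23″ = 37.38333′; 178 + 37.38333/60 = 178.623056
  hemisphere W, so the sign is −
Point 4:
  Latitude: 44′ + 3″ = 44.05000′; 3 + 44.05000/60 = 3.734167
  S → negative
  Lon: 5′ + 54.9″ = 5.91500′; 125 + 5.91500/60 = 125.098583
  E ⇒ keep positive
Point 5:
  Lat: 11′ + 30″ = 11.50000′; 67 + 11.50000/60 = 67.191667
  N → positive
  Longitude: 44′ + 31.3″ = 44.52167′; 100 + 44.52167/60 = 100.742028
  W → negative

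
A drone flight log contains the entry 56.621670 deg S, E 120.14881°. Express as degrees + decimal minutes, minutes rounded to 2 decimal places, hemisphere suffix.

56° 37.30′ S, 120° 8.93′ E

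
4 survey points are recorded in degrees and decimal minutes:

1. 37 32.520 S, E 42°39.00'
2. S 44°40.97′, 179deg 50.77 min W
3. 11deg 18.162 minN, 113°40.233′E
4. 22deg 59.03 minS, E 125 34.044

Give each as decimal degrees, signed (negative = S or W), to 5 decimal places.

Point 1:
  Lat: 37 + 32.52/60 = 37.542000
  S ⇒ negate
  λ: 42 + 39/60 = 42.650000
  E → positive
Point 2:
  Latitude: 44 + 40.97/60 = 44.682833
  S ⇒ negate
  λ: 50.77′ = 0.846167°; total 179.846167
  hemisphere W, so the sign is −
Point 3:
  Latitude: 18.162′ = 0.302700°; total 11.302700
  N → positive
  Lon: 113 + 40.233/60 = 113.670550
  E ⇒ keep positive
Point 4:
  Lat: 22 + 59.03/60 = 22.983833
  hemisphere S, so the sign is −
  Lon: 34.044′ = 0.567400°; total 125.567400
  E ⇒ keep positive

1. -37.54200, 42.65000
2. -44.68283, -179.84617
3. 11.30270, 113.67055
4. -22.98383, 125.56740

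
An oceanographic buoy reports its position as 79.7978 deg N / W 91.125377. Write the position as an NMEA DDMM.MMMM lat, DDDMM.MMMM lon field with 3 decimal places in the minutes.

Latitude: fractional part 0.797800 → 47.86800 minutes
Lon: 91° + 0.125377 × 60 = 91° 7.52262′

7947.868,N / 09107.523,W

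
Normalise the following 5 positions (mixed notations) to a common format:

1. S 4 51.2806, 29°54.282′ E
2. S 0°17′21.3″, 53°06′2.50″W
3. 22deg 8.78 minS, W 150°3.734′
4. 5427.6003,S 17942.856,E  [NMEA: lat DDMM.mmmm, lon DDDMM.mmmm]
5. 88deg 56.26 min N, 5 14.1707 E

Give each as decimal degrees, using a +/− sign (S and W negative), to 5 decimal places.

Point 1:
  Latitude: 4 + 51.2806/60 = 4.854677
  S ⇒ negate
  λ: 54.282′ = 0.904700°; total 29.904700
  E → positive
Point 2:
  φ: 0 + 17/60 + 21.3/3600 = 0.289250
  hemisphere S, so the sign is −
  Longitude: 6′ + 2.5″ = 6.04167′; 53 + 6.04167/60 = 53.100694
  W → negative
Point 3:
  φ: 22 + 8.78/60 = 22.146333
  S → negative
  λ: 3.734′ = 0.062233°; total 150.062233
  W → negative
Point 4:
  Lat: degrees = first 2 digits = 54, minutes = 27.6003; 54 + 27.6003/60 = 54.460005
  S ⇒ negate
  λ: degrees = first 3 digits = 179, minutes = 42.856; 179 + 42.856/60 = 179.714267
  E ⇒ keep positive
Point 5:
  Latitude: 56.26′ = 0.937667°; total 88.937667
  N ⇒ keep positive
  Lon: 5 + 14.1707/60 = 5.236178
  E → positive

1. -4.85468, 29.90470
2. -0.28925, -53.10069
3. -22.14633, -150.06223
4. -54.46001, 179.71427
5. 88.93767, 5.23618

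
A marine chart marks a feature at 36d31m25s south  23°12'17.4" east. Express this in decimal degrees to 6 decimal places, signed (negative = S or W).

Latitude: 36 + 31/60 + 25/3600 = 36.5236111
S ⇒ negate
λ: 23° + 12/60 + 17.4/3600 = 23 + 0.200000 + 0.004833 = 23.2048333
E → positive

-36.523611, 23.204833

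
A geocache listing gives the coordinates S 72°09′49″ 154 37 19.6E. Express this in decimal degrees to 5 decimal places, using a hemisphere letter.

72.16361° S, 154.62211° E

φ: 72 + 9/60 + 49/3600 = 72.163611
λ: 154 + 37/60 + 19.6/3600 = 154.622111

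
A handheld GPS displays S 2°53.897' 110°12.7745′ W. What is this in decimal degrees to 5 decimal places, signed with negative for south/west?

-2.89828, -110.21291

φ: 2 + 53.897/60 = 2.898283
hemisphere S, so the sign is −
Longitude: 110 + 12.7745/60 = 110.212908
hemisphere W, so the sign is −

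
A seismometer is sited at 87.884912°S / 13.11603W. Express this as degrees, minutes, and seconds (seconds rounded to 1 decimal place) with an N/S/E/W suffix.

Latitude: whole degrees 87; 53.09472′ → 53′ and 5.683″
Lon: 0.116030 × 60 = 6.96180′ → 6′, remainder × 60 = 57.708″

87°53′5.7″ S, 13°06′57.7″ W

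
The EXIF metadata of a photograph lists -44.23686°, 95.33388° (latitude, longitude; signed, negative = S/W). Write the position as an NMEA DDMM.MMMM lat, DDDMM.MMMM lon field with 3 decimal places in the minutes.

4414.212,S / 09520.033,E

Latitude is negative → S; |value| = 44.236860
φ: fractional part 0.236860 → 14.21160 minutes
Longitude: 95° + 0.333880 × 60 = 95° 20.03280′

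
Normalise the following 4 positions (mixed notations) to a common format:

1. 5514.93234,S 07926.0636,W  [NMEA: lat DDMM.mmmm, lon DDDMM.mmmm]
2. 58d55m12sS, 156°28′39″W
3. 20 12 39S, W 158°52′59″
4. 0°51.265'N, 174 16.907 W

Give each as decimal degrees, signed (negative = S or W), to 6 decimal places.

1. -55.248872, -79.434393
2. -58.920000, -156.477500
3. -20.210833, -158.883056
4. 0.854417, -174.281783

Point 1:
  φ: split at 2 digits → 55° and 14.93234′; 55 + 14.93234/60 = 55.2488723
  S ⇒ negate
  Longitude: degrees = first 3 digits = 79, minutes = 26.0636; 79 + 26.0636/60 = 79.4343933
  W → negative
Point 2:
  Lat: 58° + 55/60 + 12/3600 = 58 + 0.916667 + 0.003333 = 58.9200000
  hemisphere S, so the sign is −
  Longitude: 28′ + 39″ = 28.65000′; 156 + 28.65000/60 = 156.4775000
  W ⇒ negate
Point 3:
  Lat: 20° + 12/60 + 39/3600 = 20 + 0.200000 + 0.010833 = 20.2108333
  S ⇒ negate
  Longitude: 158° + 52/60 + 59/3600 = 158 + 0.866667 + 0.016389 = 158.8830556
  hemisphere W, so the sign is −
Point 4:
  Latitude: 0 + 51.265/60 = 0.8544167
  N → positive
  Lon: 16.907′ = 0.281783°; total 174.2817833
  W ⇒ negate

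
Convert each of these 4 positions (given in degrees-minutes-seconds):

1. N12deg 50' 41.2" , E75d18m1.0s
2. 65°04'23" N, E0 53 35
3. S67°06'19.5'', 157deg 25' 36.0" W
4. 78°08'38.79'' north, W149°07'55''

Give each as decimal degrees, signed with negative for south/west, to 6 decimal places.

1. 12.844778, 75.300278
2. 65.073056, 0.893056
3. -67.105417, -157.426667
4. 78.144108, -149.131944

Point 1:
  Lat: 12° + 50/60 + 41.2/3600 = 12 + 0.833333 + 0.011444 = 12.8447778
  N → positive
  λ: 75° + 18/60 + 1/3600 = 75 + 0.300000 + 0.000278 = 75.3002778
  E → positive
Point 2:
  φ: 4′ + 23″ = 4.38333′; 65 + 4.38333/60 = 65.0730556
  N ⇒ keep positive
  Longitude: 53′ + 35″ = 53.58333′; 0 + 53.58333/60 = 0.8930556
  E ⇒ keep positive
Point 3:
  φ: 67 + 6/60 + 19.5/3600 = 67.1054167
  S ⇒ negate
  Longitude: 25′ + 36″ = 25.60000′; 157 + 25.60000/60 = 157.4266667
  hemisphere W, so the sign is −
Point 4:
  Latitude: 78 + 8/60 + 38.79/3600 = 78.1441083
  N ⇒ keep positive
  λ: 149 + 7/60 + 55/3600 = 149.1319444
  W ⇒ negate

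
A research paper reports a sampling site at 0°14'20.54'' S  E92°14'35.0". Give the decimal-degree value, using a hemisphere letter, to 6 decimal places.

Lat: 0° + 14/60 + 20.54/3600 = 0 + 0.233333 + 0.005706 = 0.2390389
λ: 92° + 14/60 + 35/3600 = 92 + 0.233333 + 0.009722 = 92.2430556

0.239039° S, 92.243056° E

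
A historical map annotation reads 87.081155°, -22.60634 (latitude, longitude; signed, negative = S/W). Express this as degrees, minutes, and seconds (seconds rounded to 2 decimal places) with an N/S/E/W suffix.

87°04′52.16″ N, 22°36′22.82″ W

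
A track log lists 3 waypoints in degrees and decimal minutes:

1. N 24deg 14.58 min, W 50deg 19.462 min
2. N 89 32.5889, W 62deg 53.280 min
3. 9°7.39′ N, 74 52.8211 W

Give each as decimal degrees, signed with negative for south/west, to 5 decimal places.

Point 1:
  φ: 14.58′ = 0.243000°; total 24.243000
  N ⇒ keep positive
  λ: 19.462′ = 0.324367°; total 50.324367
  W → negative
Point 2:
  Latitude: 32.5889′ = 0.543148°; total 89.543148
  N ⇒ keep positive
  Lon: 62 + 53.28/60 = 62.888000
  W → negative
Point 3:
  φ: 9 + 7.39/60 = 9.123167
  N ⇒ keep positive
  Lon: 52.8211′ = 0.880352°; total 74.880352
  W ⇒ negate

1. 24.24300, -50.32437
2. 89.54315, -62.88800
3. 9.12317, -74.88035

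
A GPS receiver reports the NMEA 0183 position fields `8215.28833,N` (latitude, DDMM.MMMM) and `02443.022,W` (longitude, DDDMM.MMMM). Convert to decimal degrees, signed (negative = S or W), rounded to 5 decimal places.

82.25481, -24.71703

Lat: split at 2 digits → 82° and 15.28833′; 82 + 15.28833/60 = 82.254806
N → positive
Longitude: split at 3 digits → 024° and 43.022′; 24 + 43.022/60 = 24.717033
hemisphere W, so the sign is −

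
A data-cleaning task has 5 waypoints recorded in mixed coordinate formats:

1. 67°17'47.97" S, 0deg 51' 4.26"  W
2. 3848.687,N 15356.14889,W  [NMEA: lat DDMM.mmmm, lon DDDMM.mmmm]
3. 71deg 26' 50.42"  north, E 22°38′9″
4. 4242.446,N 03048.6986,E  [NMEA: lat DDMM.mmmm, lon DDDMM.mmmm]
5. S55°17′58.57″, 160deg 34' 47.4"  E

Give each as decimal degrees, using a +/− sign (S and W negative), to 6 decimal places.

1. -67.296658, -0.851183
2. 38.811450, -153.935815
3. 71.447339, 22.635833
4. 42.707433, 30.811643
5. -55.299603, 160.579833

Point 1:
  Latitude: 17′ + 47.97″ = 17.79950′; 67 + 17.79950/60 = 67.2966583
  hemisphere S, so the sign is −
  Lon: 51′ + 4.26″ = 51.07100′; 0 + 51.07100/60 = 0.8511833
  W ⇒ negate
Point 2:
  Lat: split at 2 digits → 38° and 48.687′; 38 + 48.687/60 = 38.8114500
  N → positive
  Lon: split at 3 digits → 153° and 56.14889′; 153 + 56.14889/60 = 153.9358148
  W → negative
Point 3:
  Latitude: 26′ + 50.42″ = 26.84033′; 71 + 26.84033/60 = 71.4473389
  N ⇒ keep positive
  Longitude: 22 + 38/60 + 9/3600 = 22.6358333
  E ⇒ keep positive
Point 4:
  Latitude: degrees = first 2 digits = 42, minutes = 42.446; 42 + 42.446/60 = 42.7074333
  N → positive
  Lon: degrees = first 3 digits = 30, minutes = 48.6986; 30 + 48.6986/60 = 30.8116433
  E → positive
Point 5:
  Latitude: 55° + 17/60 + 58.57/3600 = 55 + 0.283333 + 0.016269 = 55.2996028
  S ⇒ negate
  λ: 34′ + 47.4″ = 34.79000′; 160 + 34.79000/60 = 160.5798333
  E → positive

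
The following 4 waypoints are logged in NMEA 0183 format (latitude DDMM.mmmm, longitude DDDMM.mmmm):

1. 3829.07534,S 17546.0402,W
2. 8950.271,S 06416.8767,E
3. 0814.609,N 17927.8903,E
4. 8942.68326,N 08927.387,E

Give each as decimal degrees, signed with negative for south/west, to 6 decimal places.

1. -38.484589, -175.767337
2. -89.837850, 64.281278
3. 8.243483, 179.464838
4. 89.711388, 89.456450

Point 1:
  Latitude: split at 2 digits → 38° and 29.07534′; 38 + 29.07534/60 = 38.4845890
  hemisphere S, so the sign is −
  λ: degrees = first 3 digits = 175, minutes = 46.0402; 175 + 46.0402/60 = 175.7673367
  W ⇒ negate
Point 2:
  Lat: degrees = first 2 digits = 89, minutes = 50.271; 89 + 50.271/60 = 89.8378500
  hemisphere S, so the sign is −
  Longitude: degrees = first 3 digits = 64, minutes = 16.8767; 64 + 16.8767/60 = 64.2812783
  E → positive
Point 3:
  Lat: degrees = first 2 digits = 8, minutes = 14.609; 8 + 14.609/60 = 8.2434833
  N → positive
  Lon: split at 3 digits → 179° and 27.8903′; 179 + 27.8903/60 = 179.4648383
  E ⇒ keep positive
Point 4:
  φ: degrees = first 2 digits = 89, minutes = 42.68326; 89 + 42.68326/60 = 89.7113877
  N ⇒ keep positive
  λ: split at 3 digits → 089° and 27.387′; 89 + 27.387/60 = 89.4564500
  E ⇒ keep positive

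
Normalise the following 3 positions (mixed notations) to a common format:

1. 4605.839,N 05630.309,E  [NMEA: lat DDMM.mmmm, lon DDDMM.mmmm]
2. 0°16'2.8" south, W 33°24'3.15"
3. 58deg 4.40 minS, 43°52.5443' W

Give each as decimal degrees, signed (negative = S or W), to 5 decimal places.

1. 46.09732, 56.50515
2. -0.26744, -33.40088
3. -58.07333, -43.87574

Point 1:
  Lat: degrees = first 2 digits = 46, minutes = 5.839; 46 + 5.839/60 = 46.097317
  N → positive
  Longitude: degrees = first 3 digits = 56, minutes = 30.309; 56 + 30.309/60 = 56.505150
  E → positive
Point 2:
  φ: 0° + 16/60 + 2.8/3600 = 0 + 0.266667 + 0.000778 = 0.267444
  hemisphere S, so the sign is −
  Longitude: 33 + 24/60 + 3.15/3600 = 33.400875
  W ⇒ negate
Point 3:
  φ: 58 + 4.4/60 = 58.073333
  S ⇒ negate
  Longitude: 43 + 52.5443/60 = 43.875738
  W → negative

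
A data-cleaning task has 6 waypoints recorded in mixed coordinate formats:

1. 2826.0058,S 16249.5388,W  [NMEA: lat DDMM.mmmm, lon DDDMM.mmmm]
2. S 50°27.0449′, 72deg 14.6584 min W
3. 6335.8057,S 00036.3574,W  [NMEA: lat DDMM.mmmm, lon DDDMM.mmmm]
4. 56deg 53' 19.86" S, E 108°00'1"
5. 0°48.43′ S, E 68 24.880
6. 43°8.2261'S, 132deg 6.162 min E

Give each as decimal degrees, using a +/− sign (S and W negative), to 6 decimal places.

Point 1:
  Lat: degrees = first 2 digits = 28, minutes = 26.0058; 28 + 26.0058/60 = 28.4334300
  S ⇒ negate
  Longitude: split at 3 digits → 162° and 49.5388′; 162 + 49.5388/60 = 162.8256467
  hemisphere W, so the sign is −
Point 2:
  Lat: 50 + 27.0449/60 = 50.4507483
  S ⇒ negate
  λ: 14.6584′ = 0.244307°; total 72.2443067
  hemisphere W, so the sign is −
Point 3:
  φ: degrees = first 2 digits = 63, minutes = 35.8057; 63 + 35.8057/60 = 63.5967617
  S → negative
  Longitude: degrees = first 3 digits = 0, minutes = 36.3574; 0 + 36.3574/60 = 0.6059567
  hemisphere W, so the sign is −
Point 4:
  Lat: 53′ + 19.86″ = 53.33100′; 56 + 53.33100/60 = 56.8888500
  hemisphere S, so the sign is −
  Longitude: 108 + 0/60 + 1/3600 = 108.0002778
  E ⇒ keep positive
Point 5:
  Lat: 48.43′ = 0.807167°; total 0.8071667
  hemisphere S, so the sign is −
  Longitude: 24.88′ = 0.414667°; total 68.4146667
  E ⇒ keep positive
Point 6:
  φ: 43 + 8.2261/60 = 43.1371017
  S → negative
  Longitude: 6.162′ = 0.102700°; total 132.1027000
  E ⇒ keep positive

1. -28.433430, -162.825647
2. -50.450748, -72.244307
3. -63.596762, -0.605957
4. -56.888850, 108.000278
5. -0.807167, 68.414667
6. -43.137102, 132.102700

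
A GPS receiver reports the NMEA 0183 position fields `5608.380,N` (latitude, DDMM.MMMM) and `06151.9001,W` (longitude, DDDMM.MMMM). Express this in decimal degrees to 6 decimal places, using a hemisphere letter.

56.139667° N, 61.865002° W

φ: degrees = first 2 digits = 56, minutes = 8.38; 56 + 8.38/60 = 56.1396667
Longitude: split at 3 digits → 061° and 51.9001′; 61 + 51.9001/60 = 61.8650017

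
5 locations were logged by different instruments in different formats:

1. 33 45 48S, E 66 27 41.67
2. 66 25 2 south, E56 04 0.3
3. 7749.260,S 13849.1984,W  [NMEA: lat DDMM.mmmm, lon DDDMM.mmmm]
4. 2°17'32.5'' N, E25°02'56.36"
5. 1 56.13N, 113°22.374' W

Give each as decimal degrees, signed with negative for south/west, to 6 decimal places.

1. -33.763333, 66.461575
2. -66.417222, 56.066750
3. -77.821000, -138.819973
4. 2.292361, 25.048989
5. 1.935500, -113.372900

Point 1:
  Lat: 33 + 45/60 + 48/3600 = 33.7633333
  S ⇒ negate
  λ: 66 + 27/60 + 41.67/3600 = 66.4615750
  E ⇒ keep positive
Point 2:
  Lat: 66° + 25/60 + 2/3600 = 66 + 0.416667 + 0.000556 = 66.4172222
  hemisphere S, so the sign is −
  Longitude: 56 + 4/60 + 0.3/3600 = 56.0667500
  E → positive
Point 3:
  φ: degrees = first 2 digits = 77, minutes = 49.26; 77 + 49.26/60 = 77.8210000
  S ⇒ negate
  Longitude: degrees = first 3 digits = 138, minutes = 49.1984; 138 + 49.1984/60 = 138.8199733
  hemisphere W, so the sign is −
Point 4:
  Latitude: 2° + 17/60 + 32.5/3600 = 2 + 0.283333 + 0.009028 = 2.2923611
  N → positive
  λ: 25° + 2/60 + 56.36/3600 = 25 + 0.033333 + 0.015656 = 25.0489889
  E → positive
Point 5:
  Lat: 56.13′ = 0.935500°; total 1.9355000
  N ⇒ keep positive
  Lon: 22.374′ = 0.372900°; total 113.3729000
  W ⇒ negate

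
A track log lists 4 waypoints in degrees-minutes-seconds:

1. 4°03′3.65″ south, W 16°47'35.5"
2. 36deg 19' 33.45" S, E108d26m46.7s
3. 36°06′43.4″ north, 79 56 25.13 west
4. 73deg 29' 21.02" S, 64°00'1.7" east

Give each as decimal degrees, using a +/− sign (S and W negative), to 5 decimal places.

1. -4.05101, -16.79319
2. -36.32596, 108.44631
3. 36.11206, -79.94031
4. -73.48917, 64.00047

Point 1:
  Latitude: 4 + 3/60 + 3.65/3600 = 4.051014
  S ⇒ negate
  Longitude: 16 + 47/60 + 35.5/3600 = 16.793194
  W → negative
Point 2:
  Lat: 36 + 19/60 + 33.45/3600 = 36.325958
  S → negative
  Longitude: 108 + 26/60 + 46.7/3600 = 108.446306
  E → positive
Point 3:
  Latitude: 36° + 6/60 + 43.4/3600 = 36 + 0.100000 + 0.012056 = 36.112056
  N ⇒ keep positive
  λ: 56′ + 25.13″ = 56.41883′; 79 + 56.41883/60 = 79.940314
  W ⇒ negate
Point 4:
  Lat: 29′ + 21.02″ = 29.35033′; 73 + 29.35033/60 = 73.489172
  hemisphere S, so the sign is −
  Longitude: 64 + 0/60 + 1.7/3600 = 64.000472
  E ⇒ keep positive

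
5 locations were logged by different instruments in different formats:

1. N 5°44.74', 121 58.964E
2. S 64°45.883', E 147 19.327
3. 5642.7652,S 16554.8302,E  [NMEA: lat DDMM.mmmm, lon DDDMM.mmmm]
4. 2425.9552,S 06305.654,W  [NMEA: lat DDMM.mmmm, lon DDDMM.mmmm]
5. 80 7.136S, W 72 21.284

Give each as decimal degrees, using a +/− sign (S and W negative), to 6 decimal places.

Point 1:
  φ: 44.74′ = 0.745667°; total 5.7456667
  N → positive
  Longitude: 58.964′ = 0.982733°; total 121.9827333
  E → positive
Point 2:
  φ: 64 + 45.883/60 = 64.7647167
  hemisphere S, so the sign is −
  λ: 147 + 19.327/60 = 147.3221167
  E → positive
Point 3:
  Latitude: degrees = first 2 digits = 56, minutes = 42.7652; 56 + 42.7652/60 = 56.7127533
  hemisphere S, so the sign is −
  Lon: degrees = first 3 digits = 165, minutes = 54.8302; 165 + 54.8302/60 = 165.9138367
  E → positive
Point 4:
  Lat: degrees = first 2 digits = 24, minutes = 25.9552; 24 + 25.9552/60 = 24.4325867
  S → negative
  λ: split at 3 digits → 063° and 5.654′; 63 + 5.654/60 = 63.0942333
  hemisphere W, so the sign is −
Point 5:
  Lat: 80 + 7.136/60 = 80.1189333
  S ⇒ negate
  Lon: 21.284′ = 0.354733°; total 72.3547333
  W ⇒ negate

1. 5.745667, 121.982733
2. -64.764717, 147.322117
3. -56.712753, 165.913837
4. -24.432587, -63.094233
5. -80.118933, -72.354733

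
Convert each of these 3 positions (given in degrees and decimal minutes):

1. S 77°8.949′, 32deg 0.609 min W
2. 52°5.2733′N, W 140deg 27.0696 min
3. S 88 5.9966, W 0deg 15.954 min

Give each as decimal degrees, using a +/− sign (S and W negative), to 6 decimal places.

1. -77.149150, -32.010150
2. 52.087888, -140.451160
3. -88.099943, -0.265900

Point 1:
  φ: 77 + 8.949/60 = 77.1491500
  S ⇒ negate
  Lon: 32 + 0.609/60 = 32.0101500
  hemisphere W, so the sign is −
Point 2:
  φ: 52 + 5.2733/60 = 52.0878883
  N → positive
  Longitude: 140 + 27.0696/60 = 140.4511600
  hemisphere W, so the sign is −
Point 3:
  Lat: 5.9966′ = 0.099943°; total 88.0999433
  S → negative
  λ: 15.954′ = 0.265900°; total 0.2659000
  W ⇒ negate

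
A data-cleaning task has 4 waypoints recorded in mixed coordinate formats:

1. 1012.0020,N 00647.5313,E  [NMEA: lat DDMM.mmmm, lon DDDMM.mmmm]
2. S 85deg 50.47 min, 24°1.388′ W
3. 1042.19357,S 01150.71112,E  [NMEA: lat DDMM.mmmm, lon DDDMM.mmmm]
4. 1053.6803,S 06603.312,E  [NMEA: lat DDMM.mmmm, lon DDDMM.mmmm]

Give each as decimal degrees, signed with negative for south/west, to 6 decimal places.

Point 1:
  Latitude: split at 2 digits → 10° and 12.002′; 10 + 12.002/60 = 10.2000333
  N ⇒ keep positive
  Longitude: split at 3 digits → 006° and 47.5313′; 6 + 47.5313/60 = 6.7921883
  E ⇒ keep positive
Point 2:
  Lat: 50.47′ = 0.841167°; total 85.8411667
  S → negative
  Longitude: 1.388′ = 0.023133°; total 24.0231333
  W → negative
Point 3:
  Lat: degrees = first 2 digits = 10, minutes = 42.19357; 10 + 42.19357/60 = 10.7032262
  S ⇒ negate
  Longitude: split at 3 digits → 011° and 50.71112′; 11 + 50.71112/60 = 11.8451853
  E → positive
Point 4:
  Latitude: degrees = first 2 digits = 10, minutes = 53.6803; 10 + 53.6803/60 = 10.8946717
  S → negative
  Longitude: degrees = first 3 digits = 66, minutes = 3.312; 66 + 3.312/60 = 66.0552000
  E ⇒ keep positive

1. 10.200033, 6.792188
2. -85.841167, -24.023133
3. -10.703226, 11.845185
4. -10.894672, 66.055200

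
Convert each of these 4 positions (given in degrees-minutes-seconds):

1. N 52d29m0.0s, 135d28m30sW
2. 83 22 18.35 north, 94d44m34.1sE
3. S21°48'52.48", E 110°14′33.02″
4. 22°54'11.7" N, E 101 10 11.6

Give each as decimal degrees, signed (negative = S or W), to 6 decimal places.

1. 52.483333, -135.475000
2. 83.371764, 94.742806
3. -21.814578, 110.242506
4. 22.903250, 101.169889

Point 1:
  Lat: 29′ + 0″ = 29.00000′; 52 + 29.00000/60 = 52.4833333
  N → positive
  Longitude: 135 + 28/60 + 30/3600 = 135.4750000
  W → negative
Point 2:
  Latitude: 83° + 22/60 + 18.35/3600 = 83 + 0.366667 + 0.005097 = 83.3717639
  N ⇒ keep positive
  Lon: 94 + 44/60 + 34.1/3600 = 94.7428056
  E ⇒ keep positive
Point 3:
  Lat: 48′ + 52.48″ = 48.87467′; 21 + 48.87467/60 = 21.8145778
  hemisphere S, so the sign is −
  Lon: 14′ + 33.02″ = 14.55033′; 110 + 14.55033/60 = 110.2425056
  E ⇒ keep positive
Point 4:
  φ: 22 + 54/60 + 11.7/3600 = 22.9032500
  N → positive
  Lon: 101° + 10/60 + 11.6/3600 = 101 + 0.166667 + 0.003222 = 101.1698889
  E → positive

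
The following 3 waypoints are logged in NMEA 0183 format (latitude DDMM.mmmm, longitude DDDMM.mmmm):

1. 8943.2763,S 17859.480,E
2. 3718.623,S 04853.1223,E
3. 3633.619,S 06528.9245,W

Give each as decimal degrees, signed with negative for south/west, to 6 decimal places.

1. -89.721272, 178.991333
2. -37.310383, 48.885372
3. -36.560317, -65.482075

Point 1:
  Lat: split at 2 digits → 89° and 43.2763′; 89 + 43.2763/60 = 89.7212717
  S → negative
  λ: split at 3 digits → 178° and 59.48′; 178 + 59.48/60 = 178.9913333
  E ⇒ keep positive
Point 2:
  Latitude: split at 2 digits → 37° and 18.623′; 37 + 18.623/60 = 37.3103833
  S → negative
  Longitude: degrees = first 3 digits = 48, minutes = 53.1223; 48 + 53.1223/60 = 48.8853717
  E → positive
Point 3:
  Lat: degrees = first 2 digits = 36, minutes = 33.619; 36 + 33.619/60 = 36.5603167
  hemisphere S, so the sign is −
  Lon: degrees = first 3 digits = 65, minutes = 28.9245; 65 + 28.9245/60 = 65.4820750
  W → negative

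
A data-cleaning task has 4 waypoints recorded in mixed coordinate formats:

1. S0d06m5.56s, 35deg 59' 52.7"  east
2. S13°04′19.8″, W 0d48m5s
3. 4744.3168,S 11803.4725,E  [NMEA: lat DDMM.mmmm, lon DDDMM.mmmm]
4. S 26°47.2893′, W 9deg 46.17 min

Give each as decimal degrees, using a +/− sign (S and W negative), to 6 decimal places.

Point 1:
  Lat: 6′ + 5.56″ = 6.09267′; 0 + 6.09267/60 = 0.1015444
  S ⇒ negate
  Longitude: 35 + 59/60 + 52.7/3600 = 35.9979722
  E ⇒ keep positive
Point 2:
  Lat: 13 + 4/60 + 19.8/3600 = 13.0721667
  S ⇒ negate
  λ: 0° + 48/60 + 5/3600 = 0 + 0.800000 + 0.001389 = 0.8013889
  W → negative
Point 3:
  φ: degrees = first 2 digits = 47, minutes = 44.3168; 47 + 44.3168/60 = 47.7386133
  hemisphere S, so the sign is −
  λ: split at 3 digits → 118° and 3.4725′; 118 + 3.4725/60 = 118.0578750
  E → positive
Point 4:
  φ: 26 + 47.2893/60 = 26.7881550
  hemisphere S, so the sign is −
  λ: 9 + 46.17/60 = 9.7695000
  W → negative

1. -0.101544, 35.997972
2. -13.072167, -0.801389
3. -47.738613, 118.057875
4. -26.788155, -9.769500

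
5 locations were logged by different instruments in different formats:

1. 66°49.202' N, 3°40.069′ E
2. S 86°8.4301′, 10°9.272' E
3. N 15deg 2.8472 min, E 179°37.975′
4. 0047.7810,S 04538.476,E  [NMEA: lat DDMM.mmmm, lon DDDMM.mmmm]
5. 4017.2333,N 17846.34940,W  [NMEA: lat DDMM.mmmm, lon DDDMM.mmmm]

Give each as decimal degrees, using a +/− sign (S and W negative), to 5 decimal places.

1. 66.82003, 3.66782
2. -86.14050, 10.15453
3. 15.04745, 179.63292
4. -0.79635, 45.64127
5. 40.28722, -178.77249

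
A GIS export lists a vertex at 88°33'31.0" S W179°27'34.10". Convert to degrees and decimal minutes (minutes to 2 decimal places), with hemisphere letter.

88° 33.52′ S, 179° 27.57′ W

Latitude: 33 + 31/60 = 33.5167′
λ: 27 + 34.1/60 = 27.5683′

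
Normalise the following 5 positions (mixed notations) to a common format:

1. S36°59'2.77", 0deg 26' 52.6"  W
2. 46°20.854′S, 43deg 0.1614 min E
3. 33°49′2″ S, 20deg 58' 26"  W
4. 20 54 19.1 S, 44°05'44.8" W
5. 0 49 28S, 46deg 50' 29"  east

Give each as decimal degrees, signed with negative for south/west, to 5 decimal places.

1. -36.98410, -0.44794
2. -46.34757, 43.00269
3. -33.81722, -20.97389
4. -20.90531, -44.09578
5. -0.82444, 46.84139

Point 1:
  Lat: 36° + 59/60 + 2.77/3600 = 36 + 0.983333 + 0.000769 = 36.984103
  hemisphere S, so the sign is −
  Lon: 26′ + 52.6″ = 26.87667′; 0 + 26.87667/60 = 0.447944
  W → negative
Point 2:
  Lat: 46 + 20.854/60 = 46.347567
  S ⇒ negate
  Longitude: 0.1614′ = 0.002690°; total 43.002690
  E → positive
Point 3:
  Latitude: 33 + 49/60 + 2/3600 = 33.817222
  hemisphere S, so the sign is −
  Longitude: 20° + 58/60 + 26/3600 = 20 + 0.966667 + 0.007222 = 20.973889
  W → negative
Point 4:
  φ: 20° + 54/60 + 19.1/3600 = 20 + 0.900000 + 0.005306 = 20.905306
  S → negative
  λ: 44° + 5/60 + 44.8/3600 = 44 + 0.083333 + 0.012444 = 44.095778
  W → negative
Point 5:
  Latitude: 0 + 49/60 + 28/3600 = 0.824444
  hemisphere S, so the sign is −
  Longitude: 50′ + 29″ = 50.48333′; 46 + 50.48333/60 = 46.841389
  E → positive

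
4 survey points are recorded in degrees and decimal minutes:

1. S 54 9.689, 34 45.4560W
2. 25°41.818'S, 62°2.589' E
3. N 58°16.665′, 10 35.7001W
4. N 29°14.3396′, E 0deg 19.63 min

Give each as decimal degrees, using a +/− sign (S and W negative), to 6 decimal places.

1. -54.161483, -34.757600
2. -25.696967, 62.043150
3. 58.277750, -10.595002
4. 29.238993, 0.327167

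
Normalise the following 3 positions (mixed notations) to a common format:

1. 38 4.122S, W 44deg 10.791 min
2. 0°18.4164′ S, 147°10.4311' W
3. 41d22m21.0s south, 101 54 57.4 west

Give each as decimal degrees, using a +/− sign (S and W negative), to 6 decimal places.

Point 1:
  Latitude: 38 + 4.122/60 = 38.0687000
  S ⇒ negate
  Longitude: 44 + 10.791/60 = 44.1798500
  hemisphere W, so the sign is −
Point 2:
  Latitude: 18.4164′ = 0.306940°; total 0.3069400
  S ⇒ negate
  Lon: 10.4311′ = 0.173852°; total 147.1738517
  W ⇒ negate
Point 3:
  Latitude: 41 + 22/60 + 21/3600 = 41.3725000
  S ⇒ negate
  λ: 101 + 54/60 + 57.4/3600 = 101.9159444
  hemisphere W, so the sign is −

1. -38.068700, -44.179850
2. -0.306940, -147.173852
3. -41.372500, -101.915944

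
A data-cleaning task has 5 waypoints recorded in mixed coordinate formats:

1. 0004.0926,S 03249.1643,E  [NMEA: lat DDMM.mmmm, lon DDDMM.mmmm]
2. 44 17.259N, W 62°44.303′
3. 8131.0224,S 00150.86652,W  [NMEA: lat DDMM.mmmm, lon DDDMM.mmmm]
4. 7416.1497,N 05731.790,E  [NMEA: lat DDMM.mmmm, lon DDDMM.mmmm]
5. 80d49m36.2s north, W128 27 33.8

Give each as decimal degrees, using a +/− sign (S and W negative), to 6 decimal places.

1. -0.068210, 32.819405
2. 44.287650, -62.738383
3. -81.517040, -1.847775
4. 74.269162, 57.529833
5. 80.826722, -128.459389

Point 1:
  φ: split at 2 digits → 00° and 4.0926′; 0 + 4.0926/60 = 0.0682100
  S → negative
  Lon: degrees = first 3 digits = 32, minutes = 49.1643; 32 + 49.1643/60 = 32.8194050
  E ⇒ keep positive
Point 2:
  φ: 17.259′ = 0.287650°; total 44.2876500
  N ⇒ keep positive
  Longitude: 62 + 44.303/60 = 62.7383833
  hemisphere W, so the sign is −
Point 3:
  φ: split at 2 digits → 81° and 31.0224′; 81 + 31.0224/60 = 81.5170400
  S ⇒ negate
  Lon: degrees = first 3 digits = 1, minutes = 50.86652; 1 + 50.86652/60 = 1.8477753
  W → negative
Point 4:
  Latitude: split at 2 digits → 74° and 16.1497′; 74 + 16.1497/60 = 74.2691617
  N → positive
  Longitude: degrees = first 3 digits = 57, minutes = 31.79; 57 + 31.79/60 = 57.5298333
  E → positive
Point 5:
  Latitude: 80 + 49/60 + 36.2/3600 = 80.8267222
  N ⇒ keep positive
  Lon: 27′ + 33.8″ = 27.56333′; 128 + 27.56333/60 = 128.4593889
  W → negative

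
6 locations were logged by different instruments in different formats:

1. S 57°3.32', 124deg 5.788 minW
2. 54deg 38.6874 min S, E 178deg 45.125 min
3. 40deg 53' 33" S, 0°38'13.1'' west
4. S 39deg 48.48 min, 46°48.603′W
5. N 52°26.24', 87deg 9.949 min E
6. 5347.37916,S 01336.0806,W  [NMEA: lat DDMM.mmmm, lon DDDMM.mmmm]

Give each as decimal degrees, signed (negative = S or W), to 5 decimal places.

1. -57.05533, -124.09647
2. -54.64479, 178.75208
3. -40.89250, -0.63697
4. -39.80800, -46.81005
5. 52.43733, 87.16582
6. -53.78965, -13.60134

Point 1:
  φ: 57 + 3.32/60 = 57.055333
  hemisphere S, so the sign is −
  Longitude: 124 + 5.788/60 = 124.096467
  W → negative
Point 2:
  φ: 38.6874′ = 0.644790°; total 54.644790
  S → negative
  Lon: 178 + 45.125/60 = 178.752083
  E ⇒ keep positive
Point 3:
  Lat: 40 + 53/60 + 33/3600 = 40.892500
  hemisphere S, so the sign is −
  Longitude: 38′ + 13.1″ = 38.21833′; 0 + 38.21833/60 = 0.636972
  W ⇒ negate
Point 4:
  Latitude: 48.48′ = 0.808000°; total 39.808000
  S ⇒ negate
  Lon: 48.603′ = 0.810050°; total 46.810050
  W ⇒ negate
Point 5:
  Latitude: 26.24′ = 0.437333°; total 52.437333
  N → positive
  Lon: 87 + 9.949/60 = 87.165817
  E ⇒ keep positive
Point 6:
  Latitude: split at 2 digits → 53° and 47.37916′; 53 + 47.37916/60 = 53.789653
  hemisphere S, so the sign is −
  λ: degrees = first 3 digits = 13, minutes = 36.0806; 13 + 36.0806/60 = 13.601343
  W ⇒ negate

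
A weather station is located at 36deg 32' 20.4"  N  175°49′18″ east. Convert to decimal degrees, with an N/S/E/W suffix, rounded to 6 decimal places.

Latitude: 36° + 32/60 + 20.4/3600 = 36 + 0.533333 + 0.005667 = 36.5390000
λ: 49′ + 18″ = 49.30000′; 175 + 49.30000/60 = 175.8216667

36.539000° N, 175.821667° E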